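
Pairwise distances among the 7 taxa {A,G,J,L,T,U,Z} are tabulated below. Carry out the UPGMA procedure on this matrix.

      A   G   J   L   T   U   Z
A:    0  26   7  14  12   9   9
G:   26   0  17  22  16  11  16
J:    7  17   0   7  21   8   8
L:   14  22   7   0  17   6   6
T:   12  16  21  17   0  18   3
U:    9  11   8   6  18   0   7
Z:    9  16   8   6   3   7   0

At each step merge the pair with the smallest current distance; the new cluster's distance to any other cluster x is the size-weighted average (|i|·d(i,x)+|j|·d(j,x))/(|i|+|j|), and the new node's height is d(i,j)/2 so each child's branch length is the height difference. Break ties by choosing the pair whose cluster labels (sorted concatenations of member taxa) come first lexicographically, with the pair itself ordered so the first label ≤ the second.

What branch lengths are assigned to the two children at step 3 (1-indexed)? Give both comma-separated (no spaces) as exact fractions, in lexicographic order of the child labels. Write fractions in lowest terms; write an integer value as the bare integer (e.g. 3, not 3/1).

1. join T+Z (d=3) ⇒ TZ; edges |T|=3/2, |Z|=3/2
  updated: d(A,TZ)=21/2, d(G,TZ)=16, d(J,TZ)=29/2, d(L,TZ)=23/2, d(TZ,U)=25/2
2. join L+U (d=6) ⇒ LU; edges |L|=3, |U|=3
  updated: d(A,LU)=23/2, d(G,LU)=33/2, d(J,LU)=15/2, d(LU,TZ)=12
3. join A+J (d=7) ⇒ AJ; edges |A|=7/2, |J|=7/2
  updated: d(AJ,G)=43/2, d(AJ,LU)=19/2, d(AJ,TZ)=25/2
4. join AJ+LU (d=19/2) ⇒ AJLU; edges |AJ|=5/4, |LU|=7/4
  updated: d(AJLU,G)=19, d(AJLU,TZ)=49/4
5. join AJLU+TZ (d=49/4) ⇒ AJLTUZ; edges |AJLU|=11/8, |TZ|=37/8
  updated: d(AJLTUZ,G)=18
6. join AJLTUZ+G (d=18) ⇒ AGJLTUZ; edges |AJLTUZ|=23/8, |G|=9
final tree: ((((A:7/2,J:7/2):5/4,(L:3,U:3):7/4):11/8,(T:3/2,Z:3/2):37/8):23/8,G:9)
total length: 295/8

7/2,7/2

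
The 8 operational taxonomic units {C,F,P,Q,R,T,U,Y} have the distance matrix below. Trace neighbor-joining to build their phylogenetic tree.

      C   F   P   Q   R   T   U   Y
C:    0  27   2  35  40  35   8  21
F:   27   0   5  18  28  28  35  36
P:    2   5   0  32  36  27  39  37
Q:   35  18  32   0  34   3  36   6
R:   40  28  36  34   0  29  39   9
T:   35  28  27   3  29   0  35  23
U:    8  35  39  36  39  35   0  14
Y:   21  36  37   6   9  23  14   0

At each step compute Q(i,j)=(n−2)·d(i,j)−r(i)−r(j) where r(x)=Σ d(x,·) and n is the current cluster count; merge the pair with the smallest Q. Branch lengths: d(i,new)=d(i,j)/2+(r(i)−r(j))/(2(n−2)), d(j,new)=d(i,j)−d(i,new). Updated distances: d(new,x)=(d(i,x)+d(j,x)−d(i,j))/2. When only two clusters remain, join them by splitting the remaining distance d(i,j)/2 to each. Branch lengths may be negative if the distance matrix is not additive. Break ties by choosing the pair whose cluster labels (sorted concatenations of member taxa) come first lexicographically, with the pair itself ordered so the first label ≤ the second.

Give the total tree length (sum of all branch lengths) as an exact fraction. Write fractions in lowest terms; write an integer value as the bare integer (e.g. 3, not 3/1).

1. join C+P (d=2, Q=-334) ⇒ CP; edges |C|=1/6, |P|=11/6
  updated: d(CP,F)=15, d(CP,Q)=65/2, d(CP,R)=37, d(CP,T)=30, d(CP,U)=45/2, d(CP,Y)=28
2. join Q+T (d=3, Q=-525/2) ⇒ QT; edges |Q|=-7/20, |T|=67/20
  updated: d(CP,QT)=119/4, d(F,QT)=43/2, d(QT,R)=30, d(QT,U)=34, d(QT,Y)=13
3. join CP+F (d=15, Q=-831/4) ⇒ CFP; edges |CP|=227/32, |F|=253/32
  updated: d(CFP,QT)=145/8, d(CFP,R)=25, d(CFP,U)=85/4, d(CFP,Y)=49/2
4. join R+Y (d=9, Q=-273/2) ⇒ RY; edges |R|=139/12, |Y|=-31/12
  updated: d(CFP,RY)=81/4, d(QT,RY)=17, d(RY,U)=22
5. join CFP+U (d=85/4, Q=-755/8) ⇒ CFPU; edges |CFP|=199/32, |U|=481/32
  updated: d(CFPU,QT)=247/16, d(CFPU,RY)=21/2
6. join CFPU+QT (d=247/16, Q=-687/16) ⇒ CFPQTU; edges |CFPU|=143/32, |QT|=351/32
  updated: d(CFPQTU,RY)=193/32
7. join CFPQTU+RY (d=193/32) ⇒ CFPQRTUY; edges |CFPQTU|=193/64, |RY|=193/64
final tree: (((((C:1/6,P:11/6):227/32,F:253/32):199/32,U:481/32):143/32,(Q:-7/20,T:67/20):351/32):193/64,(R:139/12,Y:-31/12):193/64)
total length: 2295/32

2295/32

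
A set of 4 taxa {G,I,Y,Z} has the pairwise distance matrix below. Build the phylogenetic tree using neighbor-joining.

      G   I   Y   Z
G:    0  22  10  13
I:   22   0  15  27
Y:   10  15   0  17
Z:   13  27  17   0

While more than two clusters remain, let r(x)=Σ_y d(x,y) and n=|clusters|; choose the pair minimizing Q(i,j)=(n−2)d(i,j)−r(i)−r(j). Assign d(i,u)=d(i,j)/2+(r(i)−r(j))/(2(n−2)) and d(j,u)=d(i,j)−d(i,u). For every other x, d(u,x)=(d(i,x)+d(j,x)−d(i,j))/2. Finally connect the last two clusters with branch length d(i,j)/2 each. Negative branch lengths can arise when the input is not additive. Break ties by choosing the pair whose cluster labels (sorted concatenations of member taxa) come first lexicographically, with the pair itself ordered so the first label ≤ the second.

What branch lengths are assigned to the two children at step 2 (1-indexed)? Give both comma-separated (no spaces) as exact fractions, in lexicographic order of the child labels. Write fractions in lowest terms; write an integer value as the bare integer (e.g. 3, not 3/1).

5,13

step 1: merge (G,Z) at d=13, Q=-76; branch lengths G→7/2, Z→19/2; new cluster GZ
  updated: d(GZ,I)=18, d(GZ,Y)=7
step 2: merge (GZ,I) at d=18, Q=-40; branch lengths GZ→5, I→13; new cluster GIZ
  updated: d(GIZ,Y)=2
step 3: merge (GIZ,Y) at d=2; branch lengths GIZ→1, Y→1; new cluster GIYZ
final tree: (((G:7/2,Z:19/2):5,I:13):1,Y:1)
total length: 33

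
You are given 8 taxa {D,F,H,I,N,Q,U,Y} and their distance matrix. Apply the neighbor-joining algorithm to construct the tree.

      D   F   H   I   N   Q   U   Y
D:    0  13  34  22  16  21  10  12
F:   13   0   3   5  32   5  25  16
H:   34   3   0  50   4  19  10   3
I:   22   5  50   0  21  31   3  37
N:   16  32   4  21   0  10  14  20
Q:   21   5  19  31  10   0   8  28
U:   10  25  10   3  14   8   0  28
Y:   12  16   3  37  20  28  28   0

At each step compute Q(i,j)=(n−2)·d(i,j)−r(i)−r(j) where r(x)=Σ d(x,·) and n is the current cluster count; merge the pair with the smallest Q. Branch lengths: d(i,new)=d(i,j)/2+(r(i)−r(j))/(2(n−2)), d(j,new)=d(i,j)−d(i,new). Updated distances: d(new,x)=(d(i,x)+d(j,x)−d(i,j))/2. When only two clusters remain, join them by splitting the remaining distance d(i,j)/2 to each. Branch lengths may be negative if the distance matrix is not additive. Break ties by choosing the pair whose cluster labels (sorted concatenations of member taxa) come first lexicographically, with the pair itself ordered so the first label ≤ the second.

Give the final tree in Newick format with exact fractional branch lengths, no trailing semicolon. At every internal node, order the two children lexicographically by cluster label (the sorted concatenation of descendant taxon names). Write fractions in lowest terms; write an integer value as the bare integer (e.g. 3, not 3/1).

(((D:29/4,(F:-11/10,I:61/10):31/4):7/4,(((H:-1/4,Y:13/4):123/16,N:45/16):119/24,Q:139/24):19/8):3/4,U:3/4)

1. join H+Y (d=3, Q=-249) ⇒ HY; edges |H|=-1/4, |Y|=13/4
  updated: d(D,HY)=43/2, d(F,HY)=8, d(HY,I)=42, d(HY,N)=21/2, d(HY,Q)=22, d(HY,U)=35/2
2. join F+I (d=5, Q=-187) ⇒ FI; edges |F|=-11/10, |I|=61/10
  updated: d(D,FI)=15, d(FI,HY)=45/2, d(FI,N)=24, d(FI,Q)=31/2, d(FI,U)=23/2
3. join HY+N (d=21/2, Q=-253/2) ⇒ HNY; edges |HY|=123/16, |N|=45/16
  updated: d(D,HNY)=27/2, d(FI,HNY)=18, d(HNY,Q)=43/4, d(HNY,U)=21/2
4. join HNY+Q (d=43/4, Q=-303/4) ⇒ HNQY; edges |HNY|=119/24, |Q|=139/24
  updated: d(D,HNQY)=95/8, d(FI,HNQY)=91/8, d(HNQY,U)=31/8
5. join D+FI (d=15, Q=-179/4) ⇒ DFI; edges |D|=29/4, |FI|=31/4
  updated: d(DFI,HNQY)=33/8, d(DFI,U)=13/4
6. join DFI+HNQY (d=33/8, Q=-45/4) ⇒ DFHINQY; edges |DFI|=7/4, |HNQY|=19/8
  updated: d(DFHINQY,U)=3/2
7. join DFHINQY+U (d=3/2) ⇒ DFHINQUY; edges |DFHINQY|=3/4, |U|=3/4
final tree: (((D:29/4,(F:-11/10,I:61/10):31/4):7/4,(((H:-1/4,Y:13/4):123/16,N:45/16):119/24,Q:139/24):19/8):3/4,U:3/4)
total length: 399/8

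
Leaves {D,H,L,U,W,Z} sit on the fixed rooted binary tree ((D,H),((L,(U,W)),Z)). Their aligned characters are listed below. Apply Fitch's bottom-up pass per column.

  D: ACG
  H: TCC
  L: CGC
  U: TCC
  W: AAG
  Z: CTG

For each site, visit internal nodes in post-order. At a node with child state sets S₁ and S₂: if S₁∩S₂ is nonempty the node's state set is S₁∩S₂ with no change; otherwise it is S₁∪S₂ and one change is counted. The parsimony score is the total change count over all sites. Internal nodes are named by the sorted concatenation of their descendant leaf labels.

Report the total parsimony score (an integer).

10

site 0, node DH: D={A} ∪ H={T} → {A,T} (+1)
site 0, node UW: U={T} ∪ W={A} → {A,T} (+1)
site 0, node LUW: L={C} ∪ UW={A,T} → {A,C,T} (+1)
site 0, node LUWZ: LUW={A,C,T} ∩ Z={C} → {C} (+0)
site 0, node DHLUWZ: DH={A,T} ∪ LUWZ={C} → {A,C,T} (+1)
site 1, node DH: D={C} ∩ H={C} → {C} (+0)
site 1, node UW: U={C} ∪ W={A} → {A,C} (+1)
site 1, node LUW: L={G} ∪ UW={A,C} → {A,C,G} (+1)
site 1, node LUWZ: LUW={A,C,G} ∪ Z={T} → {A,C,G,T} (+1)
site 1, node DHLUWZ: DH={C} ∩ LUWZ={A,C,G,T} → {C} (+0)
site 2, node DH: D={G} ∪ H={C} → {C,G} (+1)
site 2, node UW: U={C} ∪ W={G} → {C,G} (+1)
site 2, node LUW: L={C} ∩ UW={C,G} → {C} (+0)
site 2, node LUWZ: LUW={C} ∪ Z={G} → {C,G} (+1)
site 2, node DHLUWZ: DH={C,G} ∩ LUWZ={C,G} → {C,G} (+0)
per-site changes: [4, 3, 3]; total = 10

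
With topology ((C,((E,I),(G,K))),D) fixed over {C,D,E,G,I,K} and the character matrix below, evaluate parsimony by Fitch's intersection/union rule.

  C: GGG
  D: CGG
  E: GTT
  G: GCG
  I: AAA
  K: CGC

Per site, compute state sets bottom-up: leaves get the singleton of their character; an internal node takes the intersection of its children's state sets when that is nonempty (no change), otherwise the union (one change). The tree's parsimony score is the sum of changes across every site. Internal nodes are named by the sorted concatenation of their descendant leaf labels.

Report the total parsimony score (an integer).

site 0, node EI: E={G} ∪ I={A} → {A,G} (+1)
site 0, node GK: G={G} ∪ K={C} → {C,G} (+1)
site 0, node EGIK: EI={A,G} ∩ GK={C,G} → {G} (+0)
site 0, node CEGIK: C={G} ∩ EGIK={G} → {G} (+0)
site 0, node CDEGIK: CEGIK={G} ∪ D={C} → {C,G} (+1)
site 1, node EI: E={T} ∪ I={A} → {A,T} (+1)
site 1, node GK: G={C} ∪ K={G} → {C,G} (+1)
site 1, node EGIK: EI={A,T} ∪ GK={C,G} → {A,C,G,T} (+1)
site 1, node CEGIK: C={G} ∩ EGIK={A,C,G,T} → {G} (+0)
site 1, node CDEGIK: CEGIK={G} ∩ D={G} → {G} (+0)
site 2, node EI: E={T} ∪ I={A} → {A,T} (+1)
site 2, node GK: G={G} ∪ K={C} → {C,G} (+1)
site 2, node EGIK: EI={A,T} ∪ GK={C,G} → {A,C,G,T} (+1)
site 2, node CEGIK: C={G} ∩ EGIK={A,C,G,T} → {G} (+0)
site 2, node CDEGIK: CEGIK={G} ∩ D={G} → {G} (+0)
per-site changes: [3, 3, 3]; total = 9

9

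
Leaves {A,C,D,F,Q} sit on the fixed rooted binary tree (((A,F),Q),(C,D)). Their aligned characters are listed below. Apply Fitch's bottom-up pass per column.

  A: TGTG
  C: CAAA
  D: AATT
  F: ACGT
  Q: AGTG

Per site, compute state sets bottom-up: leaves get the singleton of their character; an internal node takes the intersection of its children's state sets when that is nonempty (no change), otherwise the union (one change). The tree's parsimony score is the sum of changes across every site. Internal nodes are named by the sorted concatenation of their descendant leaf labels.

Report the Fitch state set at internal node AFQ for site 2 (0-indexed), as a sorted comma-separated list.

[col 0] AF: children A:{T}, F:{A} ∪→ {A,T}; cost 1
[col 0] AFQ: children AF:{A,T}, Q:{A} ∩→ {A}; cost 0
[col 0] CD: children C:{C}, D:{A} ∪→ {A,C}; cost 1
[col 0] ACDFQ: children AFQ:{A}, CD:{A,C} ∩→ {A}; cost 0
[col 1] AF: children A:{G}, F:{C} ∪→ {C,G}; cost 1
[col 1] AFQ: children AF:{C,G}, Q:{G} ∩→ {G}; cost 0
[col 1] CD: children C:{A}, D:{A} ∩→ {A}; cost 0
[col 1] ACDFQ: children AFQ:{G}, CD:{A} ∪→ {A,G}; cost 1
[col 2] AF: children A:{T}, F:{G} ∪→ {G,T}; cost 1
[col 2] AFQ: children AF:{G,T}, Q:{T} ∩→ {T}; cost 0
[col 2] CD: children C:{A}, D:{T} ∪→ {A,T}; cost 1
[col 2] ACDFQ: children AFQ:{T}, CD:{A,T} ∩→ {T}; cost 0
[col 3] AF: children A:{G}, F:{T} ∪→ {G,T}; cost 1
[col 3] AFQ: children AF:{G,T}, Q:{G} ∩→ {G}; cost 0
[col 3] CD: children C:{A}, D:{T} ∪→ {A,T}; cost 1
[col 3] ACDFQ: children AFQ:{G}, CD:{A,T} ∪→ {A,G,T}; cost 1
per-site changes: [2, 2, 2, 3]; total = 9

T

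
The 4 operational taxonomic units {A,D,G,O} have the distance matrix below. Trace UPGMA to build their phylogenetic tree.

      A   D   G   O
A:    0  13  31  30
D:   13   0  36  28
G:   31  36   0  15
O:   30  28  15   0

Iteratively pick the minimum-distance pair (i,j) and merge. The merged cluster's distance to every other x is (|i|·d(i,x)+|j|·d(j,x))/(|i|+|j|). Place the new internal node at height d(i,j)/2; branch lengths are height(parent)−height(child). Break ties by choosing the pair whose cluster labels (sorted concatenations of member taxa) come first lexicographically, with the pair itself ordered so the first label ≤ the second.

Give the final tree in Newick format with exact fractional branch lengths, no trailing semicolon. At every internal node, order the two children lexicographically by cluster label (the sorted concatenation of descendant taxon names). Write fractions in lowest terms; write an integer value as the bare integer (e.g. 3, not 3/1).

1. join A+D (d=13) ⇒ AD; edges |A|=13/2, |D|=13/2
  updated: d(AD,G)=67/2, d(AD,O)=29
2. join G+O (d=15) ⇒ GO; edges |G|=15/2, |O|=15/2
  updated: d(AD,GO)=125/4
3. join AD+GO (d=125/4) ⇒ ADGO; edges |AD|=73/8, |GO|=65/8
final tree: ((A:13/2,D:13/2):73/8,(G:15/2,O:15/2):65/8)
total length: 181/4

((A:13/2,D:13/2):73/8,(G:15/2,O:15/2):65/8)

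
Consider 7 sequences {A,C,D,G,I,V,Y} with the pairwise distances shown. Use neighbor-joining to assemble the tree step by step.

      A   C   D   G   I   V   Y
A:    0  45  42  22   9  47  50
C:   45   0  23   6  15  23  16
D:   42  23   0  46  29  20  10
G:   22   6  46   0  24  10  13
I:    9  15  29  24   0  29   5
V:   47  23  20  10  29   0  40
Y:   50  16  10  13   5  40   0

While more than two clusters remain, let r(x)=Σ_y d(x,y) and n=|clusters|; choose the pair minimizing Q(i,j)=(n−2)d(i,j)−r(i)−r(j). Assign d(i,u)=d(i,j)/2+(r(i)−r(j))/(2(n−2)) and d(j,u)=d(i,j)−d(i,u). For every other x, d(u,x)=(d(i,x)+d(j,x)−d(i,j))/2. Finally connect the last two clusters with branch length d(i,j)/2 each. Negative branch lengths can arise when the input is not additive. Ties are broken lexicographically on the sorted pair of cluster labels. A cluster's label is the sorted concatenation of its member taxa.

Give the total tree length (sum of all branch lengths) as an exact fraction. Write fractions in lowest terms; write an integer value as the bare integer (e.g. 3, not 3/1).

1039/16

step 1: merge (A,I) at d=9, Q=-281; branch lengths A→149/10, I→-59/10; new cluster AI
  updated: d(AI,C)=51/2, d(AI,D)=31, d(AI,G)=37/2, d(AI,V)=67/2, d(AI,Y)=23
step 2: merge (D,Y) at d=10, Q=-192; branch lengths D→17/2, Y→3/2; new cluster DY
  updated: d(AI,DY)=22, d(C,DY)=29/2, d(DY,G)=49/2, d(DY,V)=25
step 3: merge (G,V) at d=10, Q=-241/2; branch lengths G→-5/12, V→125/12; new cluster GV
  updated: d(AI,GV)=21, d(C,GV)=19/2, d(DY,GV)=79/4
step 4: merge (AI,DY) at d=22, Q=-323/4; branch lengths AI→225/16, DY→127/16; new cluster ADIY
  updated: d(ADIY,C)=9, d(ADIY,GV)=75/8
step 5: merge (ADIY,C) at d=9, Q=-223/8; branch lengths ADIY→71/16, C→73/16; new cluster ACDIY
  updated: d(ACDIY,GV)=79/16
step 6: merge (ACDIY,GV) at d=79/16; branch lengths ACDIY→79/32, GV→79/32; new cluster ACDGIVY
final tree: ((((A:149/10,I:-59/10):225/16,(D:17/2,Y:3/2):127/16):71/16,C:73/16):79/32,(G:-5/12,V:125/12):79/32)
total length: 1039/16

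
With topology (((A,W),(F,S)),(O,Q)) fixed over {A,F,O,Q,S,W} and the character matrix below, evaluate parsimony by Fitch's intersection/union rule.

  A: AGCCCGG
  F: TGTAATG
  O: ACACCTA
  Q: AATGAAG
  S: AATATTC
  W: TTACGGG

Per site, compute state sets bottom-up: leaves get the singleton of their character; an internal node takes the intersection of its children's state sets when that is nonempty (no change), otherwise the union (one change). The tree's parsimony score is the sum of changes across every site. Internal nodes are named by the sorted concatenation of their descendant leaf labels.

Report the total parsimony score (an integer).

AW@0: {A} ∪ {T} = {A,T} (union, +1)
FS@0: {T} ∪ {A} = {A,T} (union, +1)
AFSW@0: {A,T} ∩ {A,T} = {A,T} (intersection, +0)
OQ@0: {A} ∩ {A} = {A} (intersection, +0)
AFOQSW@0: {A,T} ∩ {A} = {A} (intersection, +0)
AW@1: {G} ∪ {T} = {G,T} (union, +1)
FS@1: {G} ∪ {A} = {A,G} (union, +1)
AFSW@1: {G,T} ∩ {A,G} = {G} (intersection, +0)
OQ@1: {C} ∪ {A} = {A,C} (union, +1)
AFOQSW@1: {G} ∪ {A,C} = {A,C,G} (union, +1)
AW@2: {C} ∪ {A} = {A,C} (union, +1)
FS@2: {T} ∩ {T} = {T} (intersection, +0)
AFSW@2: {A,C} ∪ {T} = {A,C,T} (union, +1)
OQ@2: {A} ∪ {T} = {A,T} (union, +1)
AFOQSW@2: {A,C,T} ∩ {A,T} = {A,T} (intersection, +0)
AW@3: {C} ∩ {C} = {C} (intersection, +0)
FS@3: {A} ∩ {A} = {A} (intersection, +0)
AFSW@3: {C} ∪ {A} = {A,C} (union, +1)
OQ@3: {C} ∪ {G} = {C,G} (union, +1)
AFOQSW@3: {A,C} ∩ {C,G} = {C} (intersection, +0)
AW@4: {C} ∪ {G} = {C,G} (union, +1)
FS@4: {A} ∪ {T} = {A,T} (union, +1)
AFSW@4: {C,G} ∪ {A,T} = {A,C,G,T} (union, +1)
OQ@4: {C} ∪ {A} = {A,C} (union, +1)
AFOQSW@4: {A,C,G,T} ∩ {A,C} = {A,C} (intersection, +0)
AW@5: {G} ∩ {G} = {G} (intersection, +0)
FS@5: {T} ∩ {T} = {T} (intersection, +0)
AFSW@5: {G} ∪ {T} = {G,T} (union, +1)
OQ@5: {T} ∪ {A} = {A,T} (union, +1)
AFOQSW@5: {G,T} ∩ {A,T} = {T} (intersection, +0)
AW@6: {G} ∩ {G} = {G} (intersection, +0)
FS@6: {G} ∪ {C} = {C,G} (union, +1)
AFSW@6: {G} ∩ {C,G} = {G} (intersection, +0)
OQ@6: {A} ∪ {G} = {A,G} (union, +1)
AFOQSW@6: {G} ∩ {A,G} = {G} (intersection, +0)
per-site changes: [2, 4, 3, 2, 4, 2, 2]; total = 19

19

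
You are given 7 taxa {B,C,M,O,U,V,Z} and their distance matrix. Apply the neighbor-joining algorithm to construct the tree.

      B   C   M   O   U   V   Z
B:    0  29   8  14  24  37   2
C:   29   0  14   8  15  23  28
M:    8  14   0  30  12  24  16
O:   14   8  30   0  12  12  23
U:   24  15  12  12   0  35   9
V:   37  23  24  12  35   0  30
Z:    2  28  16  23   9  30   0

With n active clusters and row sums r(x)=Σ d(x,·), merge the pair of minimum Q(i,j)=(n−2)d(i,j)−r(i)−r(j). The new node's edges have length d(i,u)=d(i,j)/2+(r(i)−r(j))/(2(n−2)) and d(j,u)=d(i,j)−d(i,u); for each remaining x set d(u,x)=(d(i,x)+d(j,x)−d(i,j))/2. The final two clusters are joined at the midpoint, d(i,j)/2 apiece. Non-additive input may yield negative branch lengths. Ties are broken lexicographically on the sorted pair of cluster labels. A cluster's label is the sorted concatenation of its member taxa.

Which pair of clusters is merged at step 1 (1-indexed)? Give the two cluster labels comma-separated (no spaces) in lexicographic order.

step 1: merge (B,Z) at d=2, Q=-212; branch lengths B→8/5, Z→2/5; new cluster BZ
  updated: d(BZ,C)=55/2, d(BZ,M)=11, d(BZ,O)=35/2, d(BZ,U)=31/2, d(BZ,V)=65/2
step 2: merge (O,V) at d=12, Q=-158; branch lengths O→1/8, V→95/8; new cluster OV
  updated: d(BZ,OV)=19, d(C,OV)=19/2, d(M,OV)=21, d(OV,U)=35/2
step 3: merge (C,OV) at d=19/2, Q=-209/2; branch lengths C→55/12, OV→59/12; new cluster COV
  updated: d(BZ,COV)=37/2, d(COV,M)=51/4, d(COV,U)=23/2
step 4: merge (BZ,M) at d=11, Q=-235/4; branch lengths BZ→125/16, M→51/16; new cluster BMZ
  updated: d(BMZ,COV)=81/8, d(BMZ,U)=33/4
step 5: merge (BMZ,COV) at d=81/8, Q=-239/8; branch lengths BMZ→55/16, COV→107/16; new cluster BCMOVZ
  updated: d(BCMOVZ,U)=77/16
step 6: merge (BCMOVZ,U) at d=77/16; branch lengths BCMOVZ→77/32, U→77/32; new cluster BCMOUVZ
final tree: ((((B:8/5,Z:2/5):125/16,M:51/16):55/16,(C:55/12,(O:1/8,V:95/8):59/12):107/16):77/32,U:77/32)
total length: 791/16

B,Z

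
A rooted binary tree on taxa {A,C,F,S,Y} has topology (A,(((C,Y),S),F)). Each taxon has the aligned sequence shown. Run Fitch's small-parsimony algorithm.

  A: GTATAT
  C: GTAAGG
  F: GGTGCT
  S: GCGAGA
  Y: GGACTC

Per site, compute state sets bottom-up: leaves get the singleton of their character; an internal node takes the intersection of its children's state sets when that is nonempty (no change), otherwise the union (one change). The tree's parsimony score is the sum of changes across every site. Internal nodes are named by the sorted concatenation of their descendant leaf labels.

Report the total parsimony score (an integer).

14

[col 0] CY: children C:{G}, Y:{G} ∩→ {G}; cost 0
[col 0] CSY: children CY:{G}, S:{G} ∩→ {G}; cost 0
[col 0] CFSY: children CSY:{G}, F:{G} ∩→ {G}; cost 0
[col 0] ACFSY: children A:{G}, CFSY:{G} ∩→ {G}; cost 0
[col 1] CY: children C:{T}, Y:{G} ∪→ {G,T}; cost 1
[col 1] CSY: children CY:{G,T}, S:{C} ∪→ {C,G,T}; cost 1
[col 1] CFSY: children CSY:{C,G,T}, F:{G} ∩→ {G}; cost 0
[col 1] ACFSY: children A:{T}, CFSY:{G} ∪→ {G,T}; cost 1
[col 2] CY: children C:{A}, Y:{A} ∩→ {A}; cost 0
[col 2] CSY: children CY:{A}, S:{G} ∪→ {A,G}; cost 1
[col 2] CFSY: children CSY:{A,G}, F:{T} ∪→ {A,G,T}; cost 1
[col 2] ACFSY: children A:{A}, CFSY:{A,G,T} ∩→ {A}; cost 0
[col 3] CY: children C:{A}, Y:{C} ∪→ {A,C}; cost 1
[col 3] CSY: children CY:{A,C}, S:{A} ∩→ {A}; cost 0
[col 3] CFSY: children CSY:{A}, F:{G} ∪→ {A,G}; cost 1
[col 3] ACFSY: children A:{T}, CFSY:{A,G} ∪→ {A,G,T}; cost 1
[col 4] CY: children C:{G}, Y:{T} ∪→ {G,T}; cost 1
[col 4] CSY: children CY:{G,T}, S:{G} ∩→ {G}; cost 0
[col 4] CFSY: children CSY:{G}, F:{C} ∪→ {C,G}; cost 1
[col 4] ACFSY: children A:{A}, CFSY:{C,G} ∪→ {A,C,G}; cost 1
[col 5] CY: children C:{G}, Y:{C} ∪→ {C,G}; cost 1
[col 5] CSY: children CY:{C,G}, S:{A} ∪→ {A,C,G}; cost 1
[col 5] CFSY: children CSY:{A,C,G}, F:{T} ∪→ {A,C,G,T}; cost 1
[col 5] ACFSY: children A:{T}, CFSY:{A,C,G,T} ∩→ {T}; cost 0
per-site changes: [0, 3, 2, 3, 3, 3]; total = 14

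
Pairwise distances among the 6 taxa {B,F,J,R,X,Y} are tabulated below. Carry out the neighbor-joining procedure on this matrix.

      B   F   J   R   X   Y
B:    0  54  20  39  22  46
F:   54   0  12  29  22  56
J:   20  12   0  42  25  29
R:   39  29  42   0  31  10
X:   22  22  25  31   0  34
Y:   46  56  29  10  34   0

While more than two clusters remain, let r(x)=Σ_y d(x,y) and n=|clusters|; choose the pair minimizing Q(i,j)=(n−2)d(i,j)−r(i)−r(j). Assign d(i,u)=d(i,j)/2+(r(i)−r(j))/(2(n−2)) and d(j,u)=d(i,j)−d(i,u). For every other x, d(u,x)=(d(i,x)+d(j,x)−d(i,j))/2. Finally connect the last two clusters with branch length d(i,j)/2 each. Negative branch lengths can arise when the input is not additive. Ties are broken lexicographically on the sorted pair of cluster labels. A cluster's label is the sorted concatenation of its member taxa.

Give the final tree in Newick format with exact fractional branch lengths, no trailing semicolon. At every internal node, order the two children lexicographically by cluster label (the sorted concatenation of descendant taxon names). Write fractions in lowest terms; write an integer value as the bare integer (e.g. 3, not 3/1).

(((B:135/8,X:41/8):27/8,(F:37/3,J:-1/3):79/8):145/16,(R:2,Y:8):145/16)

iteration 1: select R,Y (d=10, Q=-286); attach at lengths (2, 8); label the merged cluster RY
  updated: d(B,RY)=75/2, d(F,RY)=75/2, d(J,RY)=61/2, d(RY,X)=55/2
iteration 2: select F,J (d=12, Q=-177); attach at lengths (37/3, -1/3); label the merged cluster FJ
  updated: d(B,FJ)=31, d(FJ,RY)=28, d(FJ,X)=35/2
iteration 3: select B,X (d=22, Q=-227/2); attach at lengths (135/8, 41/8); label the merged cluster BX
  updated: d(BX,FJ)=53/4, d(BX,RY)=43/2
iteration 4: select BX,FJ (d=53/4, Q=-251/4); attach at lengths (27/8, 79/8); label the merged cluster BFJX
  updated: d(BFJX,RY)=145/8
iteration 5: select BFJX,RY (d=145/8); attach at lengths (145/16, 145/16); label the merged cluster BFJRXY
final tree: (((B:135/8,X:41/8):27/8,(F:37/3,J:-1/3):79/8):145/16,(R:2,Y:8):145/16)
total length: 603/8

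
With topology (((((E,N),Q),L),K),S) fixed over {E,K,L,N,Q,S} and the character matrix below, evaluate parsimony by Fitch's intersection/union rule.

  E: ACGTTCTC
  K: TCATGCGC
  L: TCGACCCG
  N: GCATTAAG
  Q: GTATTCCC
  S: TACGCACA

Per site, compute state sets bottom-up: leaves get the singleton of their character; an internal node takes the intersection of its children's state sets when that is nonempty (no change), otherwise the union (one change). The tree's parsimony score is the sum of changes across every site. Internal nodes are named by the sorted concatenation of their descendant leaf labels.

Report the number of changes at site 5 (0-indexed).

[col 0] EN: children E:{A}, N:{G} ∪→ {A,G}; cost 1
[col 0] ENQ: children EN:{A,G}, Q:{G} ∩→ {G}; cost 0
[col 0] ELNQ: children ENQ:{G}, L:{T} ∪→ {G,T}; cost 1
[col 0] EKLNQ: children ELNQ:{G,T}, K:{T} ∩→ {T}; cost 0
[col 0] EKLNQS: children EKLNQ:{T}, S:{T} ∩→ {T}; cost 0
[col 1] EN: children E:{C}, N:{C} ∩→ {C}; cost 0
[col 1] ENQ: children EN:{C}, Q:{T} ∪→ {C,T}; cost 1
[col 1] ELNQ: children ENQ:{C,T}, L:{C} ∩→ {C}; cost 0
[col 1] EKLNQ: children ELNQ:{C}, K:{C} ∩→ {C}; cost 0
[col 1] EKLNQS: children EKLNQ:{C}, S:{A} ∪→ {A,C}; cost 1
[col 2] EN: children E:{G}, N:{A} ∪→ {A,G}; cost 1
[col 2] ENQ: children EN:{A,G}, Q:{A} ∩→ {A}; cost 0
[col 2] ELNQ: children ENQ:{A}, L:{G} ∪→ {A,G}; cost 1
[col 2] EKLNQ: children ELNQ:{A,G}, K:{A} ∩→ {A}; cost 0
[col 2] EKLNQS: children EKLNQ:{A}, S:{C} ∪→ {A,C}; cost 1
[col 3] EN: children E:{T}, N:{T} ∩→ {T}; cost 0
[col 3] ENQ: children EN:{T}, Q:{T} ∩→ {T}; cost 0
[col 3] ELNQ: children ENQ:{T}, L:{A} ∪→ {A,T}; cost 1
[col 3] EKLNQ: children ELNQ:{A,T}, K:{T} ∩→ {T}; cost 0
[col 3] EKLNQS: children EKLNQ:{T}, S:{G} ∪→ {G,T}; cost 1
[col 4] EN: children E:{T}, N:{T} ∩→ {T}; cost 0
[col 4] ENQ: children EN:{T}, Q:{T} ∩→ {T}; cost 0
[col 4] ELNQ: children ENQ:{T}, L:{C} ∪→ {C,T}; cost 1
[col 4] EKLNQ: children ELNQ:{C,T}, K:{G} ∪→ {C,G,T}; cost 1
[col 4] EKLNQS: children EKLNQ:{C,G,T}, S:{C} ∩→ {C}; cost 0
[col 5] EN: children E:{C}, N:{A} ∪→ {A,C}; cost 1
[col 5] ENQ: children EN:{A,C}, Q:{C} ∩→ {C}; cost 0
[col 5] ELNQ: children ENQ:{C}, L:{C} ∩→ {C}; cost 0
[col 5] EKLNQ: children ELNQ:{C}, K:{C} ∩→ {C}; cost 0
[col 5] EKLNQS: children EKLNQ:{C}, S:{A} ∪→ {A,C}; cost 1
[col 6] EN: children E:{T}, N:{A} ∪→ {A,T}; cost 1
[col 6] ENQ: children EN:{A,T}, Q:{C} ∪→ {A,C,T}; cost 1
[col 6] ELNQ: children ENQ:{A,C,T}, L:{C} ∩→ {C}; cost 0
[col 6] EKLNQ: children ELNQ:{C}, K:{G} ∪→ {C,G}; cost 1
[col 6] EKLNQS: children EKLNQ:{C,G}, S:{C} ∩→ {C}; cost 0
[col 7] EN: children E:{C}, N:{G} ∪→ {C,G}; cost 1
[col 7] ENQ: children EN:{C,G}, Q:{C} ∩→ {C}; cost 0
[col 7] ELNQ: children ENQ:{C}, L:{G} ∪→ {C,G}; cost 1
[col 7] EKLNQ: children ELNQ:{C,G}, K:{C} ∩→ {C}; cost 0
[col 7] EKLNQS: children EKLNQ:{C}, S:{A} ∪→ {A,C}; cost 1
per-site changes: [2, 2, 3, 2, 2, 2, 3, 3]; total = 19

2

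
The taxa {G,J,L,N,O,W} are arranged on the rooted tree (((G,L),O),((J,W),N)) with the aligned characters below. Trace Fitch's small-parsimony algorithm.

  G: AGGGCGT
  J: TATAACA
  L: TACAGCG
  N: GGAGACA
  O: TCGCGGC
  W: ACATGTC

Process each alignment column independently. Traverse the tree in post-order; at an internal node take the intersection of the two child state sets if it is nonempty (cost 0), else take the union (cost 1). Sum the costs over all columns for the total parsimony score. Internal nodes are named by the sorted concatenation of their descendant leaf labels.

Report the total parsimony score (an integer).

site 0, node GL: G={A} ∪ L={T} → {A,T} (+1)
site 0, node GLO: GL={A,T} ∩ O={T} → {T} (+0)
site 0, node JW: J={T} ∪ W={A} → {A,T} (+1)
site 0, node JNW: JW={A,T} ∪ N={G} → {A,G,T} (+1)
site 0, node GJLNOW: GLO={T} ∩ JNW={A,G,T} → {T} (+0)
site 1, node GL: G={G} ∪ L={A} → {A,G} (+1)
site 1, node GLO: GL={A,G} ∪ O={C} → {A,C,G} (+1)
site 1, node JW: J={A} ∪ W={C} → {A,C} (+1)
site 1, node JNW: JW={A,C} ∪ N={G} → {A,C,G} (+1)
site 1, node GJLNOW: GLO={A,C,G} ∩ JNW={A,C,G} → {A,C,G} (+0)
site 2, node GL: G={G} ∪ L={C} → {C,G} (+1)
site 2, node GLO: GL={C,G} ∩ O={G} → {G} (+0)
site 2, node JW: J={T} ∪ W={A} → {A,T} (+1)
site 2, node JNW: JW={A,T} ∩ N={A} → {A} (+0)
site 2, node GJLNOW: GLO={G} ∪ JNW={A} → {A,G} (+1)
site 3, node GL: G={G} ∪ L={A} → {A,G} (+1)
site 3, node GLO: GL={A,G} ∪ O={C} → {A,C,G} (+1)
site 3, node JW: J={A} ∪ W={T} → {A,T} (+1)
site 3, node JNW: JW={A,T} ∪ N={G} → {A,G,T} (+1)
site 3, node GJLNOW: GLO={A,C,G} ∩ JNW={A,G,T} → {A,G} (+0)
site 4, node GL: G={C} ∪ L={G} → {C,G} (+1)
site 4, node GLO: GL={C,G} ∩ O={G} → {G} (+0)
site 4, node JW: J={A} ∪ W={G} → {A,G} (+1)
site 4, node JNW: JW={A,G} ∩ N={A} → {A} (+0)
site 4, node GJLNOW: GLO={G} ∪ JNW={A} → {A,G} (+1)
site 5, node GL: G={G} ∪ L={C} → {C,G} (+1)
site 5, node GLO: GL={C,G} ∩ O={G} → {G} (+0)
site 5, node JW: J={C} ∪ W={T} → {C,T} (+1)
site 5, node JNW: JW={C,T} ∩ N={C} → {C} (+0)
site 5, node GJLNOW: GLO={G} ∪ JNW={C} → {C,G} (+1)
site 6, node GL: G={T} ∪ L={G} → {G,T} (+1)
site 6, node GLO: GL={G,T} ∪ O={C} → {C,G,T} (+1)
site 6, node JW: J={A} ∪ W={C} → {A,C} (+1)
site 6, node JNW: JW={A,C} ∩ N={A} → {A} (+0)
site 6, node GJLNOW: GLO={C,G,T} ∪ JNW={A} → {A,C,G,T} (+1)
per-site changes: [3, 4, 3, 4, 3, 3, 4]; total = 24

24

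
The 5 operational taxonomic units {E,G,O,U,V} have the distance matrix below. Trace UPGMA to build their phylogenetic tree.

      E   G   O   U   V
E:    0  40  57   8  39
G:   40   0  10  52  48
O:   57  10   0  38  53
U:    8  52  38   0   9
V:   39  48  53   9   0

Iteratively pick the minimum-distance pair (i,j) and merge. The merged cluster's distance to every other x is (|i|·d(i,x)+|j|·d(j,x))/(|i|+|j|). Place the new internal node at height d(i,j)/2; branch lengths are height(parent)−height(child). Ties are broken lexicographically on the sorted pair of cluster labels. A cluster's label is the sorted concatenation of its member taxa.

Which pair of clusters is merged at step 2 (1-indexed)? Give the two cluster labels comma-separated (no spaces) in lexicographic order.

G,O

1. join E+U (d=8) ⇒ EU; edges |E|=4, |U|=4
  updated: d(EU,G)=46, d(EU,O)=95/2, d(EU,V)=24
2. join G+O (d=10) ⇒ GO; edges |G|=5, |O|=5
  updated: d(EU,GO)=187/4, d(GO,V)=101/2
3. join EU+V (d=24) ⇒ EUV; edges |EU|=8, |V|=12
  updated: d(EUV,GO)=48
4. join EUV+GO (d=48) ⇒ EGOUV; edges |EUV|=12, |GO|=19
final tree: (((E:4,U:4):8,V:12):12,(G:5,O:5):19)
total length: 69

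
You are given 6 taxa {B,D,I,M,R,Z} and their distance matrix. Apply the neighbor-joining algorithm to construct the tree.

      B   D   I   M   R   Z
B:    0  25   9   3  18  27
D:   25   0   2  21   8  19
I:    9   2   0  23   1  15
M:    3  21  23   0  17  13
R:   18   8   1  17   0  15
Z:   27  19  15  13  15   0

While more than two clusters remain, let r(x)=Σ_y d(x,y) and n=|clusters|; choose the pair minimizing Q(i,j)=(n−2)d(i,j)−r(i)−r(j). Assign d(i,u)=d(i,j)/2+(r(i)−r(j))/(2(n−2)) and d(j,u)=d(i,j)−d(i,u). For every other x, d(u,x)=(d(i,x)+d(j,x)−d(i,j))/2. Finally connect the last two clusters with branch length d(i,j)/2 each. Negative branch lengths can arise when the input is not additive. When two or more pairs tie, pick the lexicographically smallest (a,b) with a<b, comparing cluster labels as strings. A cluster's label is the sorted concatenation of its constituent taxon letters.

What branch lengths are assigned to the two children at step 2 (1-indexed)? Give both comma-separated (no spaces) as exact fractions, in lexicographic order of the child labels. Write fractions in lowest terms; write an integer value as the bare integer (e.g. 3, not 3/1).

39/4,35/4

step 1: merge (B,M) at d=3, Q=-147; branch lengths B→17/8, M→7/8; new cluster BM
  updated: d(BM,D)=43/2, d(BM,I)=29/2, d(BM,R)=16, d(BM,Z)=37/2
step 2: merge (BM,Z) at d=37/2, Q=-165/2; branch lengths BM→39/4, Z→35/4; new cluster BMZ
  updated: d(BMZ,D)=11, d(BMZ,I)=11/2, d(BMZ,R)=25/4
step 3: merge (BMZ,R) at d=25/4, Q=-51/2; branch lengths BMZ→5, R→5/4; new cluster BMRZ
  updated: d(BMRZ,D)=51/8, d(BMRZ,I)=1/8
step 4: merge (BMRZ,D) at d=51/8, Q=-17/2; branch lengths BMRZ→9/4, D→33/8; new cluster BDMRZ
  updated: d(BDMRZ,I)=-17/8
step 5: merge (BDMRZ,I) at d=-17/8; branch lengths BDMRZ→-17/16, I→-17/16; new cluster BDIMRZ
final tree: (((((B:17/8,M:7/8):39/4,Z:35/4):5,R:5/4):9/4,D:33/8):-17/16,I:-17/16)
total length: 32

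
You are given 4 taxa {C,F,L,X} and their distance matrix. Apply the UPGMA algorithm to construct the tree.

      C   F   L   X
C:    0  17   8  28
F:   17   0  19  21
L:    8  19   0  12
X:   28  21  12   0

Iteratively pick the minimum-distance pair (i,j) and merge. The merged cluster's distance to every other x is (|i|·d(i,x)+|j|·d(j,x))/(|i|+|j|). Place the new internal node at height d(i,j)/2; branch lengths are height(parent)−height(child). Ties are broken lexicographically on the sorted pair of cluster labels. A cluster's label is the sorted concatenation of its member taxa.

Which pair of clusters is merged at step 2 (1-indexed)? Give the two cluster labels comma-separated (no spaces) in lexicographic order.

CL,F

iteration 1: select C,L (d=8); attach at lengths (4, 4); label the merged cluster CL
  updated: d(CL,F)=18, d(CL,X)=20
iteration 2: select CL,F (d=18); attach at lengths (5, 9); label the merged cluster CFL
  updated: d(CFL,X)=61/3
iteration 3: select CFL,X (d=61/3); attach at lengths (7/6, 61/6); label the merged cluster CFLX
final tree: (((C:4,L:4):5,F:9):7/6,X:61/6)
total length: 100/3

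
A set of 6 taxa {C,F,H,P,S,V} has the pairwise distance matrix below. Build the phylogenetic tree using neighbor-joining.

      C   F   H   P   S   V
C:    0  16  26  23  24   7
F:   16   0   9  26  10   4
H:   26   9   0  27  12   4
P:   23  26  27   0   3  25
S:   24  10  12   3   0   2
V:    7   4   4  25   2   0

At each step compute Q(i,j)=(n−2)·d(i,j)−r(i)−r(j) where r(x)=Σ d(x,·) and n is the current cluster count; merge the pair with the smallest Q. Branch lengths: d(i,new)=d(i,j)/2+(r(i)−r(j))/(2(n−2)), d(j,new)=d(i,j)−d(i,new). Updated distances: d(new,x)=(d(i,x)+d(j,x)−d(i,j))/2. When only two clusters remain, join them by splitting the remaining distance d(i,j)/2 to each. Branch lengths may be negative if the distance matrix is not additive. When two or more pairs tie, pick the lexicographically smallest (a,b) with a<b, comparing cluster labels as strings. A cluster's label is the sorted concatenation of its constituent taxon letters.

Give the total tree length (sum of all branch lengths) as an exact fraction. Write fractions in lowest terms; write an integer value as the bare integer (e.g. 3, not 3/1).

275/8

iteration 1: select P,S (d=3, Q=-143); attach at lengths (65/8, -41/8); label the merged cluster PS
  updated: d(C,PS)=22, d(F,PS)=33/2, d(H,PS)=18, d(PS,V)=12
iteration 2: select C,V (d=7, Q=-77); attach at lengths (65/6, -23/6); label the merged cluster CV
  updated: d(CV,F)=13/2, d(CV,H)=23/2, d(CV,PS)=27/2
iteration 3: select CV,PS (d=27/2, Q=-105/2); attach at lengths (21/8, 87/8); label the merged cluster CPSV
  updated: d(CPSV,F)=19/4, d(CPSV,H)=8
iteration 4: select CPSV,F (d=19/4, Q=-87/4); attach at lengths (15/8, 23/8); label the merged cluster CFPSV
  updated: d(CFPSV,H)=49/8
iteration 5: select CFPSV,H (d=49/8); attach at lengths (49/16, 49/16); label the merged cluster CFHPSV
final tree: ((((C:65/6,V:-23/6):21/8,(P:65/8,S:-41/8):87/8):15/8,F:23/8):49/16,H:49/16)
total length: 275/8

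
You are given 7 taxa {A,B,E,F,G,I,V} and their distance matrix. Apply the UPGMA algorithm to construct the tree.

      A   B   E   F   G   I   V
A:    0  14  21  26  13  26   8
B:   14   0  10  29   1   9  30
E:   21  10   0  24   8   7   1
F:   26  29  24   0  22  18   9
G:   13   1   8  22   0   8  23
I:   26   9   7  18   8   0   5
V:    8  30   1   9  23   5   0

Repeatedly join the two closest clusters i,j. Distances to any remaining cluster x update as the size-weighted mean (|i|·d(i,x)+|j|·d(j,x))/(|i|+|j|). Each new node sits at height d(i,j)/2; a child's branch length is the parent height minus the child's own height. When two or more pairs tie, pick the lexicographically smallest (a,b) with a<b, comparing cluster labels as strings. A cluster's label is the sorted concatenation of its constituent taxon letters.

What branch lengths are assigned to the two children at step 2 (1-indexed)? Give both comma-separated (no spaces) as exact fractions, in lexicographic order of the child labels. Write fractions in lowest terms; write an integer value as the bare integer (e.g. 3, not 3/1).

iteration 1: select B,G (d=1); attach at lengths (1/2, 1/2); label the merged cluster BG
  updated: d(A,BG)=27/2, d(BG,E)=9, d(BG,F)=51/2, d(BG,I)=17/2, d(BG,V)=53/2
iteration 2: select E,V (d=1); attach at lengths (1/2, 1/2); label the merged cluster EV
  updated: d(A,EV)=29/2, d(BG,EV)=71/4, d(EV,F)=33/2, d(EV,I)=6
iteration 3: select EV,I (d=6); attach at lengths (5/2, 3); label the merged cluster EIV
  updated: d(A,EIV)=55/3, d(BG,EIV)=44/3, d(EIV,F)=17
iteration 4: select A,BG (d=27/2); attach at lengths (27/4, 25/4); label the merged cluster ABG
  updated: d(ABG,EIV)=143/9, d(ABG,F)=77/3
iteration 5: select ABG,EIV (d=143/9); attach at lengths (43/36, 89/18); label the merged cluster ABEGIV
  updated: d(ABEGIV,F)=64/3
iteration 6: select ABEGIV,F (d=64/3); attach at lengths (49/18, 32/3); label the merged cluster ABEFGIV
final tree: (((A:27/4,(B:1/2,G:1/2):25/4):43/36,((E:1/2,V:1/2):5/2,I:3):89/18):49/18,F:32/3)
total length: 1441/36

1/2,1/2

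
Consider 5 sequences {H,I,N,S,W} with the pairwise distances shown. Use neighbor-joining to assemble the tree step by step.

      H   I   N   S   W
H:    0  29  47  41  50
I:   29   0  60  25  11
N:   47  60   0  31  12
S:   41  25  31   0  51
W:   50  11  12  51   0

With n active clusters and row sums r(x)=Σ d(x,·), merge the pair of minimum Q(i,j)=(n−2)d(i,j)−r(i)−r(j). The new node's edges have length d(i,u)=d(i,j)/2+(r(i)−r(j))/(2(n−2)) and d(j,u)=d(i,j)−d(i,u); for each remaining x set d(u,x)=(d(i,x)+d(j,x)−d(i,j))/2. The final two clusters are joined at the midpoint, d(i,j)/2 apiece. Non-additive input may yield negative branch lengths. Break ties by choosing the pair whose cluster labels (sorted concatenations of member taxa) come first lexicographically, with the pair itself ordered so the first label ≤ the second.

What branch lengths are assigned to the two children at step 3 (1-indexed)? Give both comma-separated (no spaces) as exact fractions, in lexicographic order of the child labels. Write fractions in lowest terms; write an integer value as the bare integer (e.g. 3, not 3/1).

5/2,19

step 1: merge (N,W) at d=12, Q=-238; branch lengths N→31/3, W→5/3; new cluster NW
  updated: d(H,NW)=85/2, d(I,NW)=59/2, d(NW,S)=35
step 2: merge (H,I) at d=29, Q=-138; branch lengths H→87/4, I→29/4; new cluster HI
  updated: d(HI,NW)=43/2, d(HI,S)=37/2
step 3: merge (HI,NW) at d=43/2, Q=-75; branch lengths HI→5/2, NW→19; new cluster HINW
  updated: d(HINW,S)=16
step 4: merge (HINW,S) at d=16; branch lengths HINW→8, S→8; new cluster HINSW
final tree: (((H:87/4,I:29/4):5/2,(N:31/3,W:5/3):19):8,S:8)
total length: 157/2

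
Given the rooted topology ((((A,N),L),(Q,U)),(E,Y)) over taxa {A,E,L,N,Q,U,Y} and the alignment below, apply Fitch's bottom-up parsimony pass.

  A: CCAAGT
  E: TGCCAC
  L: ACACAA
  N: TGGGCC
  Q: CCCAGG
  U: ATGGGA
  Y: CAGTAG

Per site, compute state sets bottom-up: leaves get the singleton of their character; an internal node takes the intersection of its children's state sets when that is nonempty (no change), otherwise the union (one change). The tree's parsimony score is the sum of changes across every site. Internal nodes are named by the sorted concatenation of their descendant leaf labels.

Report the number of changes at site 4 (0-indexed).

[col 0] AN: children A:{C}, N:{T} ∪→ {C,T}; cost 1
[col 0] ALN: children AN:{C,T}, L:{A} ∪→ {A,C,T}; cost 1
[col 0] QU: children Q:{C}, U:{A} ∪→ {A,C}; cost 1
[col 0] ALNQU: children ALN:{A,C,T}, QU:{A,C} ∩→ {A,C}; cost 0
[col 0] EY: children E:{T}, Y:{C} ∪→ {C,T}; cost 1
[col 0] AELNQUY: children ALNQU:{A,C}, EY:{C,T} ∩→ {C}; cost 0
[col 1] AN: children A:{C}, N:{G} ∪→ {C,G}; cost 1
[col 1] ALN: children AN:{C,G}, L:{C} ∩→ {C}; cost 0
[col 1] QU: children Q:{C}, U:{T} ∪→ {C,T}; cost 1
[col 1] ALNQU: children ALN:{C}, QU:{C,T} ∩→ {C}; cost 0
[col 1] EY: children E:{G}, Y:{A} ∪→ {A,G}; cost 1
[col 1] AELNQUY: children ALNQU:{C}, EY:{A,G} ∪→ {A,C,G}; cost 1
[col 2] AN: children A:{A}, N:{G} ∪→ {A,G}; cost 1
[col 2] ALN: children AN:{A,G}, L:{A} ∩→ {A}; cost 0
[col 2] QU: children Q:{C}, U:{G} ∪→ {C,G}; cost 1
[col 2] ALNQU: children ALN:{A}, QU:{C,G} ∪→ {A,C,G}; cost 1
[col 2] EY: children E:{C}, Y:{G} ∪→ {C,G}; cost 1
[col 2] AELNQUY: children ALNQU:{A,C,G}, EY:{C,G} ∩→ {C,G}; cost 0
[col 3] AN: children A:{A}, N:{G} ∪→ {A,G}; cost 1
[col 3] ALN: children AN:{A,G}, L:{C} ∪→ {A,C,G}; cost 1
[col 3] QU: children Q:{A}, U:{G} ∪→ {A,G}; cost 1
[col 3] ALNQU: children ALN:{A,C,G}, QU:{A,G} ∩→ {A,G}; cost 0
[col 3] EY: children E:{C}, Y:{T} ∪→ {C,T}; cost 1
[col 3] AELNQUY: children ALNQU:{A,G}, EY:{C,T} ∪→ {A,C,G,T}; cost 1
[col 4] AN: children A:{G}, N:{C} ∪→ {C,G}; cost 1
[col 4] ALN: children AN:{C,G}, L:{A} ∪→ {A,C,G}; cost 1
[col 4] QU: children Q:{G}, U:{G} ∩→ {G}; cost 0
[col 4] ALNQU: children ALN:{A,C,G}, QU:{G} ∩→ {G}; cost 0
[col 4] EY: children E:{A}, Y:{A} ∩→ {A}; cost 0
[col 4] AELNQUY: children ALNQU:{G}, EY:{A} ∪→ {A,G}; cost 1
[col 5] AN: children A:{T}, N:{C} ∪→ {C,T}; cost 1
[col 5] ALN: children AN:{C,T}, L:{A} ∪→ {A,C,T}; cost 1
[col 5] QU: children Q:{G}, U:{A} ∪→ {A,G}; cost 1
[col 5] ALNQU: children ALN:{A,C,T}, QU:{A,G} ∩→ {A}; cost 0
[col 5] EY: children E:{C}, Y:{G} ∪→ {C,G}; cost 1
[col 5] AELNQUY: children ALNQU:{A}, EY:{C,G} ∪→ {A,C,G}; cost 1
per-site changes: [4, 4, 4, 5, 3, 5]; total = 25

3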